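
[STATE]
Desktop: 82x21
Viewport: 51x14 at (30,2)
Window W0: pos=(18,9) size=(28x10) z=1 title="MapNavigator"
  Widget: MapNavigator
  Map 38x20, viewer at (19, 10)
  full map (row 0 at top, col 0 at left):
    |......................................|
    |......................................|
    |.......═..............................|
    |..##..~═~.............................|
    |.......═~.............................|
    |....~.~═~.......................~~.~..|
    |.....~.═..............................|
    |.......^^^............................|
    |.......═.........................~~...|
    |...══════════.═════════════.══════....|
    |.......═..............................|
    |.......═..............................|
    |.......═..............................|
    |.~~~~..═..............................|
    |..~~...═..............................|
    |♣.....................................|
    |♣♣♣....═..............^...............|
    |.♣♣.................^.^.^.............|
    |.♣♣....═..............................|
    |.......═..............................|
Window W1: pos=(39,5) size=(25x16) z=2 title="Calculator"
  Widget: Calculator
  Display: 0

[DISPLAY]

                                                   
                                                   
                                                   
         ┏━━━━━━━━━━━━━━━━━━━━━━━┓                 
         ┃ Calculator            ┃                 
         ┠───────────────────────┨                 
         ┃                      0┃                 
━━━━━━━━━┃┌───┬───┬───┬───┐      ┃                 
or       ┃│ 7 │ 8 │ 9 │ ÷ │      ┃                 
─────────┃├───┼───┼───┼───┤      ┃                 
.........┃│ 4 │ 5 │ 6 │ × │      ┃                 
.........┃├───┼───┼───┼───┤      ┃                 
═════════┃│ 1 │ 2 │ 3 │ - │      ┃                 
..@......┃├───┼───┼───┼───┤      ┃                 


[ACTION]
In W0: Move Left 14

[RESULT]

                                                   
                                                   
                                                   
         ┏━━━━━━━━━━━━━━━━━━━━━━━┓                 
         ┃ Calculator            ┃                 
         ┠───────────────────────┨                 
         ┃                      0┃                 
━━━━━━━━━┃┌───┬───┬───┬───┐      ┃                 
or       ┃│ 7 │ 8 │ 9 │ ÷ │      ┃                 
─────────┃├───┼───┼───┼───┤      ┃                 
....^^^..┃│ 4 │ 5 │ 6 │ × │      ┃                 
....═....┃├───┼───┼───┼───┤      ┃                 
═════════┃│ 1 │ 2 │ 3 │ - │      ┃                 
..@.═....┃├───┼───┼───┼───┤      ┃                 


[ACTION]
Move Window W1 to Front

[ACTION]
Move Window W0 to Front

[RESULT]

                                                   
                                                   
                                                   
         ┏━━━━━━━━━━━━━━━━━━━━━━━┓                 
         ┃ Calculator            ┃                 
         ┠───────────────────────┨                 
         ┃                      0┃                 
━━━━━━━━━━━━━━━┓──┬───┬───┐      ┃                 
or             ┃8 │ 9 │ ÷ │      ┃                 
───────────────┨──┼───┼───┤      ┃                 
....^^^........┃5 │ 6 │ × │      ┃                 
....═..........┃──┼───┼───┤      ┃                 
══════════.════┃2 │ 3 │ - │      ┃                 
..@.═..........┃──┼───┼───┤      ┃                 


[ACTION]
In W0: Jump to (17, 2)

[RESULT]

                                                   
                                                   
                                                   
         ┏━━━━━━━━━━━━━━━━━━━━━━━┓                 
         ┃ Calculator            ┃                 
         ┠───────────────────────┨                 
         ┃                      0┃                 
━━━━━━━━━━━━━━━┓──┬───┬───┐      ┃                 
or             ┃8 │ 9 │ ÷ │      ┃                 
───────────────┨──┼───┼───┤      ┃                 
               ┃5 │ 6 │ × │      ┃                 
...............┃──┼───┼───┤      ┃                 
...............┃2 │ 3 │ - │      ┃                 
..@............┃──┼───┼───┤      ┃                 


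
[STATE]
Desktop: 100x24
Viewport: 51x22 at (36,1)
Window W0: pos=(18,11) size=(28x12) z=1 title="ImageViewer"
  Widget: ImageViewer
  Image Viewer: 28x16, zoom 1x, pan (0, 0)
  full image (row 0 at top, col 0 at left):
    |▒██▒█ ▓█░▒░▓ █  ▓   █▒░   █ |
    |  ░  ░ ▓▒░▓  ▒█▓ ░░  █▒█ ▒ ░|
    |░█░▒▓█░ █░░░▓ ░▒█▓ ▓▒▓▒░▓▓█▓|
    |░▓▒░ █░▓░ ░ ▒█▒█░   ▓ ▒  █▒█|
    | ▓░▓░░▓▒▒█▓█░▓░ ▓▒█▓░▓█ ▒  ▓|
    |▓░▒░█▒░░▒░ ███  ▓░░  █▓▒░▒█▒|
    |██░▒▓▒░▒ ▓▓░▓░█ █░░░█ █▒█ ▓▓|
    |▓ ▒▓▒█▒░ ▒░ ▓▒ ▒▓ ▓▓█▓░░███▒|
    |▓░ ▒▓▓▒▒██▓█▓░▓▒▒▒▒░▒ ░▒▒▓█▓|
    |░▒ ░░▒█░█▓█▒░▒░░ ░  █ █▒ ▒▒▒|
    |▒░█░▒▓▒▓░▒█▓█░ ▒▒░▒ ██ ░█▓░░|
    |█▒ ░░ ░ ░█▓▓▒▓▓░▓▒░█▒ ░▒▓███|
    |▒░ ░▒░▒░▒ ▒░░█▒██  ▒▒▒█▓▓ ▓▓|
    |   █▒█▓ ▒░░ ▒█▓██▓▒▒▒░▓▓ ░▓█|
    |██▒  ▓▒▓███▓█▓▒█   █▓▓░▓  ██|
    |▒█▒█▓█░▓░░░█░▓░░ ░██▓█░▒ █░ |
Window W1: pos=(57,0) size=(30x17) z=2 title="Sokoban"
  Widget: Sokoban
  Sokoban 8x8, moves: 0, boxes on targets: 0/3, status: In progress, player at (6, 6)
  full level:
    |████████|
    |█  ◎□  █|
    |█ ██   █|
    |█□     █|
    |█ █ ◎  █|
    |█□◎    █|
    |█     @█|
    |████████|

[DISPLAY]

                     ┃ Sokoban                    ┃
                     ┠────────────────────────────┨
                     ┃████████                    ┃
                     ┃█  ◎□  █                    ┃
                     ┃█ ██   █                    ┃
                     ┃█□     █                    ┃
                     ┃█ █ ◎  █                    ┃
                     ┃█□◎    █                    ┃
                     ┃█     @█                    ┃
                     ┃████████                    ┃
━━━━━━━━━┓           ┃Moves: 0  0/3               ┃
         ┃           ┃                            ┃
─────────┨           ┃                            ┃
   █▒░   ┃           ┃                            ┃
░░  █▒█ ▒┃           ┃                            ┃
▓ ▓▒▓▒░▓▓┃           ┗━━━━━━━━━━━━━━━━━━━━━━━━━━━━┛
   ▓ ▒  █┃                                         
▒█▓░▓█ ▒ ┃                                         
░░  █▓▒░▒┃                                         
░░░█ █▒█ ┃                                         
 ▓▓█▓░░██┃                                         
━━━━━━━━━┛                                         


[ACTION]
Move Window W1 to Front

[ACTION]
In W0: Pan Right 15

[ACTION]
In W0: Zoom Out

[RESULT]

                     ┃ Sokoban                    ┃
                     ┠────────────────────────────┨
                     ┃████████                    ┃
                     ┃█  ◎□  █                    ┃
                     ┃█ ██   █                    ┃
                     ┃█□     █                    ┃
                     ┃█ █ ◎  █                    ┃
                     ┃█□◎    █                    ┃
                     ┃█     @█                    ┃
                     ┃████████                    ┃
━━━━━━━━━┓           ┃Moves: 0  0/3               ┃
         ┃           ┃                            ┃
─────────┨           ┃                            ┃
         ┃           ┃                            ┃
         ┃           ┃                            ┃
         ┃           ┗━━━━━━━━━━━━━━━━━━━━━━━━━━━━┛
         ┃                                         
         ┃                                         
         ┃                                         
         ┃                                         
         ┃                                         
━━━━━━━━━┛                                         


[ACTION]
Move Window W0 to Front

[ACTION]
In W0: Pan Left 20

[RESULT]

                     ┃ Sokoban                    ┃
                     ┠────────────────────────────┨
                     ┃████████                    ┃
                     ┃█  ◎□  █                    ┃
                     ┃█ ██   █                    ┃
                     ┃█□     █                    ┃
                     ┃█ █ ◎  █                    ┃
                     ┃█□◎    █                    ┃
                     ┃█     @█                    ┃
                     ┃████████                    ┃
━━━━━━━━━┓           ┃Moves: 0  0/3               ┃
         ┃           ┃                            ┃
─────────┨           ┃                            ┃
   █▒░   ┃           ┃                            ┃
░░  █▒█ ▒┃           ┃                            ┃
▓ ▓▒▓▒░▓▓┃           ┗━━━━━━━━━━━━━━━━━━━━━━━━━━━━┛
   ▓ ▒  █┃                                         
▒█▓░▓█ ▒ ┃                                         
░░  █▓▒░▒┃                                         
░░░█ █▒█ ┃                                         
 ▓▓█▓░░██┃                                         
━━━━━━━━━┛                                         


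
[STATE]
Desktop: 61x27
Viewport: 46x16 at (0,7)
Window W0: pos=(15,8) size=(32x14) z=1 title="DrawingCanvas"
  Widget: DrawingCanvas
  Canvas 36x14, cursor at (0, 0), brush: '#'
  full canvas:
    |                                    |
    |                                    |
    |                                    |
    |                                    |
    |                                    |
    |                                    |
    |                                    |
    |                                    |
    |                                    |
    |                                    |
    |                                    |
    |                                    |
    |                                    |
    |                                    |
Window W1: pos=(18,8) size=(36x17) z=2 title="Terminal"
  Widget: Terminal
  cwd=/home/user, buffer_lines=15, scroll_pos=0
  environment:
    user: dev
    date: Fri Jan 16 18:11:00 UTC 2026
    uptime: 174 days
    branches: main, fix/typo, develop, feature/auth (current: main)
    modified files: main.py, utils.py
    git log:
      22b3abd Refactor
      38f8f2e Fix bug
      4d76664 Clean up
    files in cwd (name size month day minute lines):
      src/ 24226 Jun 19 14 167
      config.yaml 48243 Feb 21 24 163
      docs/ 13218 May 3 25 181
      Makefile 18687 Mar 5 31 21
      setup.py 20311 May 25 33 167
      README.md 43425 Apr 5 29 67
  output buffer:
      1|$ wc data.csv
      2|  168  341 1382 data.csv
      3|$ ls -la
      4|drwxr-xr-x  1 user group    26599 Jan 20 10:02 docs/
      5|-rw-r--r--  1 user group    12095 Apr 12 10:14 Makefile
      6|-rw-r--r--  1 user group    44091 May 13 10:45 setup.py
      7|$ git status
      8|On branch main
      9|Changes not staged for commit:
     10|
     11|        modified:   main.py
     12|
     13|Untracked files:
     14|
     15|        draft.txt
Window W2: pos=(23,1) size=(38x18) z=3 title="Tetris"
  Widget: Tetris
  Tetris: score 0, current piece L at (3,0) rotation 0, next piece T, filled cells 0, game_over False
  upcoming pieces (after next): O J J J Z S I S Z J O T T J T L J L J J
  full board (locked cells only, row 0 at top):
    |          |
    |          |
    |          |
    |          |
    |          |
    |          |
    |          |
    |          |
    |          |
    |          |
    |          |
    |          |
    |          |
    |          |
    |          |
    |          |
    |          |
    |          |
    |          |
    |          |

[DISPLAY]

                       ┃          │           
               ┏━━┏━━━━┃          │           
               ┃ D┃ Ter┃          │           
               ┠──┠────┃          │Score:     
               ┃+ ┃$ wc┃          │0          
               ┃  ┃  16┃          │           
               ┃  ┃$ ls┃          │           
               ┃  ┃drwx┃          │           
               ┃  ┃-rw-┃          │           
               ┃  ┃-rw-┃          │           
               ┃  ┃$ gi┃          │           
               ┃  ┃On b┗━━━━━━━━━━━━━━━━━━━━━━
               ┃  ┃Changes not staged for comm
               ┃  ┃                           
               ┗━━┃        modified:   main.py
                  ┃                           


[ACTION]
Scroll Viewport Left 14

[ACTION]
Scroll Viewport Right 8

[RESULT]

               ┃          │                   
       ┏━━┏━━━━┃          │                   
       ┃ D┃ Ter┃          │                   
       ┠──┠────┃          │Score:             
       ┃+ ┃$ wc┃          │0                  
       ┃  ┃  16┃          │                   
       ┃  ┃$ ls┃          │                   
       ┃  ┃drwx┃          │                   
       ┃  ┃-rw-┃          │                   
       ┃  ┃-rw-┃          │                   
       ┃  ┃$ gi┃          │                   
       ┃  ┃On b┗━━━━━━━━━━━━━━━━━━━━━━━━━━━━━━
       ┃  ┃Changes not staged for commit:    ┃
       ┃  ┃                                  ┃
       ┗━━┃        modified:   main.py       ┃
          ┃                                  ┃


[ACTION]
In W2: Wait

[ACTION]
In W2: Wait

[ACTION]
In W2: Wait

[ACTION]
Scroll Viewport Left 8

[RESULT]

                       ┃          │           
               ┏━━┏━━━━┃          │           
               ┃ D┃ Ter┃          │           
               ┠──┠────┃          │Score:     
               ┃+ ┃$ wc┃          │0          
               ┃  ┃  16┃          │           
               ┃  ┃$ ls┃          │           
               ┃  ┃drwx┃          │           
               ┃  ┃-rw-┃          │           
               ┃  ┃-rw-┃          │           
               ┃  ┃$ gi┃          │           
               ┃  ┃On b┗━━━━━━━━━━━━━━━━━━━━━━
               ┃  ┃Changes not staged for comm
               ┃  ┃                           
               ┗━━┃        modified:   main.py
                  ┃                           


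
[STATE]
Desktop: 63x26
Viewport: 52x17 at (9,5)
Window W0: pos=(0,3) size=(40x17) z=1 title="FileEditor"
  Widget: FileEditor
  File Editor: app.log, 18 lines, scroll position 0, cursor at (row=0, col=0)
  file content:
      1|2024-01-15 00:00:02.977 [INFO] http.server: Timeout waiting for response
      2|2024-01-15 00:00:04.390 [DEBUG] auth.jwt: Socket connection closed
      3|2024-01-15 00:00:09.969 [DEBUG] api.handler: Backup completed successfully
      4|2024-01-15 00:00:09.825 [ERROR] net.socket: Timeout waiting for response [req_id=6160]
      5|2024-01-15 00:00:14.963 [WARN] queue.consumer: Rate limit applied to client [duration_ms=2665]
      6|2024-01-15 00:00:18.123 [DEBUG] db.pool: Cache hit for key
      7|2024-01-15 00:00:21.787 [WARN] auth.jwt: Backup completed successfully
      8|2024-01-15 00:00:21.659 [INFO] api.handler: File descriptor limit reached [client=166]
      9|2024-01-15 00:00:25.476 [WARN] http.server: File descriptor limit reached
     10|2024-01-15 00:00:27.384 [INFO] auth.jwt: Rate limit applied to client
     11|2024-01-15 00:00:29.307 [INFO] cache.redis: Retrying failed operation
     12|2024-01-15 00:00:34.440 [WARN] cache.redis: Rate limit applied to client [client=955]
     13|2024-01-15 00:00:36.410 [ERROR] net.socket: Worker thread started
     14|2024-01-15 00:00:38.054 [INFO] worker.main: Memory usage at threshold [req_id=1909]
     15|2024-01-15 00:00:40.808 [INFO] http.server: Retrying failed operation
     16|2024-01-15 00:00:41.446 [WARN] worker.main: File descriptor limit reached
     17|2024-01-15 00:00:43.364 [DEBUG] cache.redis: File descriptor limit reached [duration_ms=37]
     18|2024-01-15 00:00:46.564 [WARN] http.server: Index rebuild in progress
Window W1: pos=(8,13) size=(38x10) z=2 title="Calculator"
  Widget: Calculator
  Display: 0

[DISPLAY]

──────────────────────────────┨                     
15 00:00:02.977 [INFO] http.s▲┃                     
15 00:00:04.390 [DEBUG] auth.█┃                     
15 00:00:09.969 [DEBUG] api.h░┃                     
15 00:00:09.825 [ERROR] net.s░┃                     
15 00:00:14.963 [WARN] queue.░┃                     
15 00:00:18.123 [DEBUG] db.po░┃                     
15 00:00:21.787 [WARN] auth.j░┃                     
━━━━━━━━━━━━━━━━━━━━━━━━━━━━━━━━━━━━┓               
 Calculator                         ┃               
────────────────────────────────────┨               
                                   0┃               
┌───┬───┬───┬───┐                   ┃               
│ 7 │ 8 │ 9 │ ÷ │                   ┃               
├───┼───┼───┼───┤                   ┃               
│ 4 │ 5 │ 6 │ × │                   ┃               
└───┴───┴───┴───┘                   ┃               


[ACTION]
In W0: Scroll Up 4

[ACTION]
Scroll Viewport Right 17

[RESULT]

────────────────────────────┨                       
 00:00:02.977 [INFO] http.s▲┃                       
 00:00:04.390 [DEBUG] auth.█┃                       
 00:00:09.969 [DEBUG] api.h░┃                       
 00:00:09.825 [ERROR] net.s░┃                       
 00:00:14.963 [WARN] queue.░┃                       
 00:00:18.123 [DEBUG] db.po░┃                       
 00:00:21.787 [WARN] auth.j░┃                       
━━━━━━━━━━━━━━━━━━━━━━━━━━━━━━━━━━┓                 
alculator                         ┃                 
──────────────────────────────────┨                 
                                 0┃                 
──┬───┬───┬───┐                   ┃                 
7 │ 8 │ 9 │ ÷ │                   ┃                 
──┼───┼───┼───┤                   ┃                 
4 │ 5 │ 6 │ × │                   ┃                 
──┴───┴───┴───┘                   ┃                 


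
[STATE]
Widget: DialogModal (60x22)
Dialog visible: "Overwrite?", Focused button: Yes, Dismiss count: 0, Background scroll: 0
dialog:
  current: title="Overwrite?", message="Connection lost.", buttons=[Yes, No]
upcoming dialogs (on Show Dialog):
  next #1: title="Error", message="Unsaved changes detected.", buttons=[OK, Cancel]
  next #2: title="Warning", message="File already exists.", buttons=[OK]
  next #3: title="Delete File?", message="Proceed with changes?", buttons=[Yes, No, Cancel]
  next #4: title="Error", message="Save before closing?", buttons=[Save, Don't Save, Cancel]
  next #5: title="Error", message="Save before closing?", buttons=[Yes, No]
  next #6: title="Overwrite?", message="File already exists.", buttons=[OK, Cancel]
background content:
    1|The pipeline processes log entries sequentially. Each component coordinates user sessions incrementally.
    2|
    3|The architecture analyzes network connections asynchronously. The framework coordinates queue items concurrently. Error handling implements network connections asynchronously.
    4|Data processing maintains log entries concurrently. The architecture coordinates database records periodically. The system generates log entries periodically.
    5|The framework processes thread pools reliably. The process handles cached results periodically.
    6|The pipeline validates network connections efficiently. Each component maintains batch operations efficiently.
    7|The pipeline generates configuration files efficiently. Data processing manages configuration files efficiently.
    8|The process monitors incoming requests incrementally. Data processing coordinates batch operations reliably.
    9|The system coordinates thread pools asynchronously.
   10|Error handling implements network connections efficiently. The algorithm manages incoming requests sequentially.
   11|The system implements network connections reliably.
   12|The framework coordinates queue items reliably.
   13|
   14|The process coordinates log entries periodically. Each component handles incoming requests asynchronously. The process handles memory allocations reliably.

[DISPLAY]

The pipeline processes log entries sequentially. Each compon
                                                            
The architecture analyzes network connections asynchronously
Data processing maintains log entries concurrently. The arch
The framework processes thread pools reliably. The process h
The pipeline validates network connections efficiently. Each
The pipeline generates configuration files efficiently. Data
The process monitors incoming requests incrementally. Data p
The system coordinat┌──────────────────┐chronously.         
Error handling imple│    Overwrite?    │tions efficiently. T
The system implement│ Connection lost. │s reliably.         
The framework coordi│    [Yes]  No     │liably.             
                    └──────────────────┘                    
The process coordinates log entries periodically. Each compo
                                                            
                                                            
                                                            
                                                            
                                                            
                                                            
                                                            
                                                            


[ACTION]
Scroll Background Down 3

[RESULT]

Data processing maintains log entries concurrently. The arch
The framework processes thread pools reliably. The process h
The pipeline validates network connections efficiently. Each
The pipeline generates configuration files efficiently. Data
The process monitors incoming requests incrementally. Data p
The system coordinates thread pools asynchronously.         
Error handling implements network connections efficiently. T
The system implements network connections reliably.         
The framework coordi┌──────────────────┐liably.             
                    │    Overwrite?    │                    
The process coordina│ Connection lost. │odically. Each compo
                    │    [Yes]  No     │                    
                    └──────────────────┘                    
                                                            
                                                            
                                                            
                                                            
                                                            
                                                            
                                                            
                                                            
                                                            


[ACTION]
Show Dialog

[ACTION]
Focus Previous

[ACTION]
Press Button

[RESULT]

Data processing maintains log entries concurrently. The arch
The framework processes thread pools reliably. The process h
The pipeline validates network connections efficiently. Each
The pipeline generates configuration files efficiently. Data
The process monitors incoming requests incrementally. Data p
The system coordinates thread pools asynchronously.         
Error handling implements network connections efficiently. T
The system implements network connections reliably.         
The framework coordinates queue items reliably.             
                                                            
The process coordinates log entries periodically. Each compo
                                                            
                                                            
                                                            
                                                            
                                                            
                                                            
                                                            
                                                            
                                                            
                                                            
                                                            


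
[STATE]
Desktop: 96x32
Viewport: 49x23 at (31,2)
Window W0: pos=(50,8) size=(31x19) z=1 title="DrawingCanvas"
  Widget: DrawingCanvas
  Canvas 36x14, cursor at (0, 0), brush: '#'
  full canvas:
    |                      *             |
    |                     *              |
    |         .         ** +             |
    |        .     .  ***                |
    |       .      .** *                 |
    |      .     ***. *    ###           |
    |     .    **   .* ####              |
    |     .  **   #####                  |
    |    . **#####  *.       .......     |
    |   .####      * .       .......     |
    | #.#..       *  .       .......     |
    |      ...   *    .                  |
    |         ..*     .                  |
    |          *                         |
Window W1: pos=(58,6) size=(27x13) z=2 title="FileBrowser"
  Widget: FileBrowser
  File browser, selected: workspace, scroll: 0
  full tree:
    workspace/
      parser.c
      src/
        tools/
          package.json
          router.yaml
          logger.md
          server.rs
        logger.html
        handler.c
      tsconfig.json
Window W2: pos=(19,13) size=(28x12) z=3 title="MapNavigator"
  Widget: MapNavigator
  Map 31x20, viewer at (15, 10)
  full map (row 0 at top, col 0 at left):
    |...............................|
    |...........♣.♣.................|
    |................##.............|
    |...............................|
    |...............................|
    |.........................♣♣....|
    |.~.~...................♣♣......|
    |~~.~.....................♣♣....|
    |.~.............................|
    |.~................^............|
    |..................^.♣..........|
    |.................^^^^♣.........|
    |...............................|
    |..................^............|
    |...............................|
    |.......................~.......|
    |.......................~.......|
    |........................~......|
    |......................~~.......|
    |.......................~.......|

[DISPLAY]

                                                 
                                                 
                                                 
                                                 
                           ┏━━━━━━━━━━━━━━━━━━━━━
                           ┃ FileBrowser         
                   ┏━━━━━━━┠─────────────────────
                   ┃ Drawin┃> [-] workspace/     
                   ┠───────┃    parser.c         
                   ┃+      ┃    [+] src/         
                   ┃       ┃    tsconfig.json    
━━━━━━━━━━━━━━━┓   ┃       ┃                     
or             ┃   ┃       ┃                     
───────────────┨   ┃       ┃                     
..........♣♣...┃   ┃      .┃                     
............♣♣.┃   ┃     . ┃                     
...............┃   ┃     . ┗━━━━━━━━━━━━━━━━━━━━━
.....^.........┃   ┃    . **#####  *.       .....
..@..^.♣.......┃   ┃   .####      * .       .....
....^^^^♣......┃   ┃ #.#..       *  .       .....
...............┃   ┃      ...   *    .           
.....^.........┃   ┃         ..*     .           
━━━━━━━━━━━━━━━┛   ┃          *                  


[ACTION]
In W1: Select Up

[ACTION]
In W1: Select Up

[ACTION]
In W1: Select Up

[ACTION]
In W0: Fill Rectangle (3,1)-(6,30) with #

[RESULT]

                                                 
                                                 
                                                 
                                                 
                           ┏━━━━━━━━━━━━━━━━━━━━━
                           ┃ FileBrowser         
                   ┏━━━━━━━┠─────────────────────
                   ┃ Drawin┃> [-] workspace/     
                   ┠───────┃    parser.c         
                   ┃+      ┃    [+] src/         
                   ┃       ┃    tsconfig.json    
━━━━━━━━━━━━━━━┓   ┃       ┃                     
or             ┃   ┃ ######┃                     
───────────────┨   ┃ ######┃                     
..........♣♣...┃   ┃ ######┃                     
............♣♣.┃   ┃ ######┃                     
...............┃   ┃     . ┗━━━━━━━━━━━━━━━━━━━━━
.....^.........┃   ┃    . **#####  *.       .....
..@..^.♣.......┃   ┃   .####      * .       .....
....^^^^♣......┃   ┃ #.#..       *  .       .....
...............┃   ┃      ...   *    .           
.....^.........┃   ┃         ..*     .           
━━━━━━━━━━━━━━━┛   ┃          *                  


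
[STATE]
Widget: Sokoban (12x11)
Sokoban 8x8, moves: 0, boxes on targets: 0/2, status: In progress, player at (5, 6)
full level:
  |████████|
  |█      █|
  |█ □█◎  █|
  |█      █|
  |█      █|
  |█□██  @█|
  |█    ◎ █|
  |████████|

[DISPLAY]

████████    
█      █    
█ □█◎  █    
█      █    
█      █    
█□██  @█    
█    ◎ █    
████████    
Moves: 0  0/
            
            


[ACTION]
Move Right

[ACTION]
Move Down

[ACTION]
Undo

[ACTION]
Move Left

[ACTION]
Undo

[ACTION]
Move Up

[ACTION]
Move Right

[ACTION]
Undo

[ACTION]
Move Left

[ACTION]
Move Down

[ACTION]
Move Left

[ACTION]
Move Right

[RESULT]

████████    
█      █    
█ □█◎  █    
█      █    
█      █    
█□██   █    
█    + █    
████████    
Moves: 4  0/
            
            


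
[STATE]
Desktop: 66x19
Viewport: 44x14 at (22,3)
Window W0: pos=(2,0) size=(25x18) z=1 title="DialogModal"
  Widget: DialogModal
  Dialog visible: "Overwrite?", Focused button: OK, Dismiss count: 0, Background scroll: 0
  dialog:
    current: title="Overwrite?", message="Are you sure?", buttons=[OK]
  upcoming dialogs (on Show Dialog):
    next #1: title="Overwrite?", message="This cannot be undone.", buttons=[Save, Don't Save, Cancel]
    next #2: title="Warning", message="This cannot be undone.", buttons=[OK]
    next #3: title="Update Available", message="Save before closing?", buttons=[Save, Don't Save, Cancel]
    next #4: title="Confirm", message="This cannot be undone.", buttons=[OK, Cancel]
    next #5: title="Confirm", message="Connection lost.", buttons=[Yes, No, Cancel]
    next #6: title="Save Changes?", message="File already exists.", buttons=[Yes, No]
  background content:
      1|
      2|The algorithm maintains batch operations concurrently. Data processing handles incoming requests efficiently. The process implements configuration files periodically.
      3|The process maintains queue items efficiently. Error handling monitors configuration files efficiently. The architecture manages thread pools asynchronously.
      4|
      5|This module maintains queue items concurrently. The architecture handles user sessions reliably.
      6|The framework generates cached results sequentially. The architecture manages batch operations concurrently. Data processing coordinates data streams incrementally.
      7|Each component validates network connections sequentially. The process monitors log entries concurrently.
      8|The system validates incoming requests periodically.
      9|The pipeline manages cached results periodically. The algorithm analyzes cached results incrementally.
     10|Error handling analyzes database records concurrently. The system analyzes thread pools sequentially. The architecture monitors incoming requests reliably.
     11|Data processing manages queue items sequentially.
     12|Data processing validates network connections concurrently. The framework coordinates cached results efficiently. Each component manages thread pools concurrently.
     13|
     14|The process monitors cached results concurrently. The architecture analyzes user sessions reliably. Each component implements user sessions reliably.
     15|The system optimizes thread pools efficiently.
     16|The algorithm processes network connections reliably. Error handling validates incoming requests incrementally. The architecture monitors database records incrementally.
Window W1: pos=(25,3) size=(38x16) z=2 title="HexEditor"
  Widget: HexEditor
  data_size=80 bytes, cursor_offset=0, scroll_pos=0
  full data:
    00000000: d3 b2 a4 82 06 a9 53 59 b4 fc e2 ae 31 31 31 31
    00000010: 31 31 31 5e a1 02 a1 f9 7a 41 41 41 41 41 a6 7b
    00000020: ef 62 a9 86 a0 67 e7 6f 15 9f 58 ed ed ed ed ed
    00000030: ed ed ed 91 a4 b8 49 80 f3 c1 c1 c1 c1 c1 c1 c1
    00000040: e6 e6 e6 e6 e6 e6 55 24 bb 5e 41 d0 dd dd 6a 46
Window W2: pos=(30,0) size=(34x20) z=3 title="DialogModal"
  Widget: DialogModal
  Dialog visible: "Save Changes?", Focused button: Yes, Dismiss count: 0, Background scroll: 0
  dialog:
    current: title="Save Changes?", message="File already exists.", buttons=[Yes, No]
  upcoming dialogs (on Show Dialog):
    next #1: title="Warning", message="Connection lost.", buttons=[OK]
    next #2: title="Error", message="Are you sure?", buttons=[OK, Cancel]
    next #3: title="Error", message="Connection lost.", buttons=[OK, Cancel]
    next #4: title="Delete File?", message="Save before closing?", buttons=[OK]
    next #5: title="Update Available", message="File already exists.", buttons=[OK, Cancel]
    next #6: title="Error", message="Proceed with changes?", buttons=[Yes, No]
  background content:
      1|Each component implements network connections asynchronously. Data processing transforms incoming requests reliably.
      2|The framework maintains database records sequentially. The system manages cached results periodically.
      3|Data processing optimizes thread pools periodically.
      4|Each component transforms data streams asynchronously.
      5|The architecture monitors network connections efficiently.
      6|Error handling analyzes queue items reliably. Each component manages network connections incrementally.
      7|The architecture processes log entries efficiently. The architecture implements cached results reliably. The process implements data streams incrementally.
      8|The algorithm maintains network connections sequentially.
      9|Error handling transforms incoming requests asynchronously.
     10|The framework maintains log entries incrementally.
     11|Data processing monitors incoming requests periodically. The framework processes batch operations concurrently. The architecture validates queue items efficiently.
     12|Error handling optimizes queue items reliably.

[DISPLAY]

   ┏━━━━┃Each component implements networ┃  
ain┃ Hex┃The framework maintains database┃  
ns ┠────┃Data processing optimizes thread┃  
   ┃0000┃Each component transforms data s┃  
┐s ┃0000┃The architecture monitors networ┃  
│te┃0000┃Erro┌──────────────────────┐e it┃  
│at┃0000┃The │    Save Changes?     │og e┃  
│ i┃0000┃The │ File already exists. │ork ┃  
┘ c┃    ┃Erro│      [Yes]  No       │comi┃  
yze┃    ┃The └──────────────────────┘entr┃  
age┃    ┃Data processing monitors incomin┃  
ida┃    ┃Error handling optimizes queue i┃  
   ┃    ┃                                ┃  
s c┃    ┃                                ┃  


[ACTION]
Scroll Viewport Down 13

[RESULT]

ns ┠────┃Data processing optimizes thread┃  
   ┃0000┃Each component transforms data s┃  
┐s ┃0000┃The architecture monitors networ┃  
│te┃0000┃Erro┌──────────────────────┐e it┃  
│at┃0000┃The │    Save Changes?     │og e┃  
│ i┃0000┃The │ File already exists. │ork ┃  
┘ c┃    ┃Erro│      [Yes]  No       │comi┃  
yze┃    ┃The └──────────────────────┘entr┃  
age┃    ┃Data processing monitors incomin┃  
ida┃    ┃Error handling optimizes queue i┃  
   ┃    ┃                                ┃  
s c┃    ┃                                ┃  
━━━┃    ┃                                ┃  
   ┗━━━━┃                                ┃  


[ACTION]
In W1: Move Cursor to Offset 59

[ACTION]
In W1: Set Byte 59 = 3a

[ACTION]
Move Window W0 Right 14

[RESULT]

roc┠────┃Data processing optimizes thread┃  
   ┃0000┃Each component transforms data s┃  
───┃0000┃The architecture monitors networ┃  
  O┃0000┃Erro┌──────────────────────┐e it┃  
Are┃0000┃The │    Save Changes?     │og e┃  
   ┃0000┃The │ File already exists. │ork ┃  
───┃    ┃Erro│      [Yes]  No       │comi┃  
 ha┃    ┃The └──────────────────────┘entr┃  
pro┃    ┃Data processing monitors incomin┃  
pro┃    ┃Error handling optimizes queue i┃  
   ┃    ┃                                ┃  
roc┃    ┃                                ┃  
━━━┃    ┃                                ┃  
   ┗━━━━┃                                ┃  
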